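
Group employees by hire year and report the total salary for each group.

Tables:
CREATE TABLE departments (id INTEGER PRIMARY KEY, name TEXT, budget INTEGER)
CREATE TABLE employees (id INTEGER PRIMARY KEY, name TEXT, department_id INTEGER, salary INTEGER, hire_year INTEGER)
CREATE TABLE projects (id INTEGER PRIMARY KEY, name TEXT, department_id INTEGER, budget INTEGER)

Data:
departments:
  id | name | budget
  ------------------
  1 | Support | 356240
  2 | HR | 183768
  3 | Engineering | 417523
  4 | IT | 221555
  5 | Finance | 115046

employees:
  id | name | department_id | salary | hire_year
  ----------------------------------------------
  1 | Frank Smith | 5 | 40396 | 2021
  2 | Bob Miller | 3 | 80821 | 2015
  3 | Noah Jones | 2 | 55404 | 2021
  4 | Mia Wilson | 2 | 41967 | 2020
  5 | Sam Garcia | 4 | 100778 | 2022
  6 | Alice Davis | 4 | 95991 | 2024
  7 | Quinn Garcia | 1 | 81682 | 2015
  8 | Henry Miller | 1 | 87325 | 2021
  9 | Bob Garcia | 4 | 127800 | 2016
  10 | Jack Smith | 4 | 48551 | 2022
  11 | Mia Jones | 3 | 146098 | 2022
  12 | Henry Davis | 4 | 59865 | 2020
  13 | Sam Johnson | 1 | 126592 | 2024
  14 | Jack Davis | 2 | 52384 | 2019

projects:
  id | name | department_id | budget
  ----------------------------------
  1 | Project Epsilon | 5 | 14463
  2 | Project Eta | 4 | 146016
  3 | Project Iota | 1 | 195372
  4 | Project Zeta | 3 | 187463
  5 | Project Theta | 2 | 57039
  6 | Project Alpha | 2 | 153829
SELECT hire_year, SUM(salary) AS sum_salary FROM employees GROUP BY hire_year

Execution result:
hire_year | sum_salary
2015 | 162503
2016 | 127800
2019 | 52384
2020 | 101832
2021 | 183125
2022 | 295427
2024 | 222583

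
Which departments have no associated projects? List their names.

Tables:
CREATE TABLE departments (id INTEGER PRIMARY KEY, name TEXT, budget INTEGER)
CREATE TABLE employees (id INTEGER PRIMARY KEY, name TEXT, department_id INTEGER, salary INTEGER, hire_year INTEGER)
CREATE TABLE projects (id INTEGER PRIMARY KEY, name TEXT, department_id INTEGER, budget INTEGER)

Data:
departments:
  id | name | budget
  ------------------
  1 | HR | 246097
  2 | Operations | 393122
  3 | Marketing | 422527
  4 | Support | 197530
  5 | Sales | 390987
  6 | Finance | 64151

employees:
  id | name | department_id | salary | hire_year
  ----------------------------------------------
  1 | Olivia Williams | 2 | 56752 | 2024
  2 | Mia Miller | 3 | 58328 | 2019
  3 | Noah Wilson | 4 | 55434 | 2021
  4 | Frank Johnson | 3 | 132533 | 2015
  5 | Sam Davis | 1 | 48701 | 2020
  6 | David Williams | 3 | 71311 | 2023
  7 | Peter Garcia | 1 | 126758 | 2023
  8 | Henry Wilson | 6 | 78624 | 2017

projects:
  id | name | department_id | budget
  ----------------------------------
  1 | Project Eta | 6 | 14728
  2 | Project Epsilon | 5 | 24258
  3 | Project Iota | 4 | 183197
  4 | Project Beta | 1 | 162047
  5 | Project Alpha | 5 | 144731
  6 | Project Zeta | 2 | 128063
SELECT p.name FROM departments p LEFT JOIN projects c ON c.department_id = p.id WHERE c.id IS NULL

Execution result:
Marketing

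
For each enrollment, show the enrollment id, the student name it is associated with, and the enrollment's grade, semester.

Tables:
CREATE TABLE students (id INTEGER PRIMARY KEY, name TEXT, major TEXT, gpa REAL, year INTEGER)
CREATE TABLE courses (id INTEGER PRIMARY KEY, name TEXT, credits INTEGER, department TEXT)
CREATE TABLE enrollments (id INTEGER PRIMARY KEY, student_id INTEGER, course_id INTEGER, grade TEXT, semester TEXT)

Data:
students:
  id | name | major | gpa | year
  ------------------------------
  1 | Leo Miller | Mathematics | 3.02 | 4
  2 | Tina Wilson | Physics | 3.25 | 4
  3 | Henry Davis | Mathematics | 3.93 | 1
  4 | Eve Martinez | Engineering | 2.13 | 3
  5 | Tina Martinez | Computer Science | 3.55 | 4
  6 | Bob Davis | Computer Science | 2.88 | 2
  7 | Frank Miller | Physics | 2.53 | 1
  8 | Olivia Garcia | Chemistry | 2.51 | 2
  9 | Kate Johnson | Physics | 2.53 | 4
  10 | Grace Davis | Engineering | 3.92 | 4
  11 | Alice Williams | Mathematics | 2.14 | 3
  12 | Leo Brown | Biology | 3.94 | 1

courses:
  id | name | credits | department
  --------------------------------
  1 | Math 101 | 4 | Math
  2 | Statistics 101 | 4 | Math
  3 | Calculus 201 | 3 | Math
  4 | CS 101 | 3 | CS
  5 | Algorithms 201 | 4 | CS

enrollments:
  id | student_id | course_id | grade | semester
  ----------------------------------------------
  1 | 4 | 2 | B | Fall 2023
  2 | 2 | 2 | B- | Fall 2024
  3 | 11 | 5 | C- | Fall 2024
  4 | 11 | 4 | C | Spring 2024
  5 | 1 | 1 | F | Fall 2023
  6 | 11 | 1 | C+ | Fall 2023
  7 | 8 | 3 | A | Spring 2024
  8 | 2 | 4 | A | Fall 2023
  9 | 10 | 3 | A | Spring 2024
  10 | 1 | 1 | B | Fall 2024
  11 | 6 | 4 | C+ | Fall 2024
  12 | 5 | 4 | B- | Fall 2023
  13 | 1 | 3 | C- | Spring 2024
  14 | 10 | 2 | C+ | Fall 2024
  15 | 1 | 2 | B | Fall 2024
SELECT c.id, p.name AS student, c.grade, c.semester FROM enrollments c JOIN students p ON c.student_id = p.id

Execution result:
id | student | grade | semester
1 | Eve Martinez | B | Fall 2023
2 | Tina Wilson | B- | Fall 2024
3 | Alice Williams | C- | Fall 2024
4 | Alice Williams | C | Spring 2024
5 | Leo Miller | F | Fall 2023
6 | Alice Williams | C+ | Fall 2023
7 | Olivia Garcia | A | Spring 2024
8 | Tina Wilson | A | Fall 2023
9 | Grace Davis | A | Spring 2024
10 | Leo Miller | B | Fall 2024
11 | Bob Davis | C+ | Fall 2024
12 | Tina Martinez | B- | Fall 2023
13 | Leo Miller | C- | Spring 2024
14 | Grace Davis | C+ | Fall 2024
15 | Leo Miller | B | Fall 2024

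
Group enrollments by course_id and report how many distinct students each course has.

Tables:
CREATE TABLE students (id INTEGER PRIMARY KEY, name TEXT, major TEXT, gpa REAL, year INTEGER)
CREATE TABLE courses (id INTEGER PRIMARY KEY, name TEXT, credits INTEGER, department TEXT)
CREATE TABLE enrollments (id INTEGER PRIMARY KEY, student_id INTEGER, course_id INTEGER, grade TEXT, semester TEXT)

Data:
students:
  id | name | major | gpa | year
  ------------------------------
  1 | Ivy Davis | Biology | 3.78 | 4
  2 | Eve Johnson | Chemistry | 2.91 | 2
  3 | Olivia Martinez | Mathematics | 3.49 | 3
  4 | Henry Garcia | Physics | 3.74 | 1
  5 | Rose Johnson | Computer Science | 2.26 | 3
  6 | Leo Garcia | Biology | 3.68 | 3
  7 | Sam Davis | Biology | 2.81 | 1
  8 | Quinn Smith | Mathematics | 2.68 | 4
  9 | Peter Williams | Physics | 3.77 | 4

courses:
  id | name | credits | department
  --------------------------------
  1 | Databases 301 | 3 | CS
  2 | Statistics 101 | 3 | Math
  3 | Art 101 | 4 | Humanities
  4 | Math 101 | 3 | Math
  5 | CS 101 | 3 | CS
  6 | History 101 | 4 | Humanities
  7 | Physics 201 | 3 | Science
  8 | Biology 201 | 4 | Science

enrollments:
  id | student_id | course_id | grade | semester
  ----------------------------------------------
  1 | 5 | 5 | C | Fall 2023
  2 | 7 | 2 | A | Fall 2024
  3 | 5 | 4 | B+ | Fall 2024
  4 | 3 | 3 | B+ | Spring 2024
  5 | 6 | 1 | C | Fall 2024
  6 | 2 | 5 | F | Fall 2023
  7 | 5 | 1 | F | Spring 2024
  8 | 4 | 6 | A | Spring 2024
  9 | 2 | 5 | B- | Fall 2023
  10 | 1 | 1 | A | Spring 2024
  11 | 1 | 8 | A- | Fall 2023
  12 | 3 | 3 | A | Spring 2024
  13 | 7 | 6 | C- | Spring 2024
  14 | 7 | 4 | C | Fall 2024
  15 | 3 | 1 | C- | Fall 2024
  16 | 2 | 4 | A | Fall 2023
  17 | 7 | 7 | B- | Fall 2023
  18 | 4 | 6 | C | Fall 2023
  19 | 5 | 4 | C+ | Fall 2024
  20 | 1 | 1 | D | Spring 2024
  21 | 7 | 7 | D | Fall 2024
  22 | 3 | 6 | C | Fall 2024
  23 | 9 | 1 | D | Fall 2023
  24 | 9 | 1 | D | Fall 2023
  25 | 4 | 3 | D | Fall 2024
SELECT course_id, COUNT(DISTINCT student_id) AS distinct_student_count FROM enrollments GROUP BY course_id

Execution result:
course_id | distinct_student_count
1 | 5
2 | 1
3 | 2
4 | 3
5 | 2
6 | 3
7 | 1
8 | 1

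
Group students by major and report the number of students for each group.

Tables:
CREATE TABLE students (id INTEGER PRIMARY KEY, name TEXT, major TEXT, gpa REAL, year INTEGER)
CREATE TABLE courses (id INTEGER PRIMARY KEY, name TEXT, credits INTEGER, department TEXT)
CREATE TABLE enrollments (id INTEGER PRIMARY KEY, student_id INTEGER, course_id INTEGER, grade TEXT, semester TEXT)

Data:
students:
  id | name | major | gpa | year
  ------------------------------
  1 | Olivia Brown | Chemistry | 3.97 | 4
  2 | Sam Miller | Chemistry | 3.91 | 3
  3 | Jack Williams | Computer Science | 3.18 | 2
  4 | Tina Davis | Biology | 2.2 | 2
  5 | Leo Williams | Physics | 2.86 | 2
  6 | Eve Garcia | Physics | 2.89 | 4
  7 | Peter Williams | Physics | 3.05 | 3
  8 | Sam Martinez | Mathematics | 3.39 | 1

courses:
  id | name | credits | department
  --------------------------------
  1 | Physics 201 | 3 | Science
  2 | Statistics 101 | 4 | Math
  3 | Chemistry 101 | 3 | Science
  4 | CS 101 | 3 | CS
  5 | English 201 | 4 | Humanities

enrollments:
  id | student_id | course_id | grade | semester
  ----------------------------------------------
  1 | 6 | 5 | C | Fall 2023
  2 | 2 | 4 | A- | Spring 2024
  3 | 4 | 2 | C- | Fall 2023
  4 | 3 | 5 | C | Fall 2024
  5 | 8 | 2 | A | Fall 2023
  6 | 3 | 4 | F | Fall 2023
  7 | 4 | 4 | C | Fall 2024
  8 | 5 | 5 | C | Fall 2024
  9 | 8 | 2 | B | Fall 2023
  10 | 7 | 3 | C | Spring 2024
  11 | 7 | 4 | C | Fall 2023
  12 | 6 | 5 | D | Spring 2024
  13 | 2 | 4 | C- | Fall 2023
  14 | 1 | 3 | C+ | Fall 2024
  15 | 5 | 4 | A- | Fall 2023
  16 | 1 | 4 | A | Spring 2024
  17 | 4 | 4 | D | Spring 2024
SELECT major, COUNT(*) AS n FROM students GROUP BY major

Execution result:
major | n
Biology | 1
Chemistry | 2
Computer Science | 1
Mathematics | 1
Physics | 3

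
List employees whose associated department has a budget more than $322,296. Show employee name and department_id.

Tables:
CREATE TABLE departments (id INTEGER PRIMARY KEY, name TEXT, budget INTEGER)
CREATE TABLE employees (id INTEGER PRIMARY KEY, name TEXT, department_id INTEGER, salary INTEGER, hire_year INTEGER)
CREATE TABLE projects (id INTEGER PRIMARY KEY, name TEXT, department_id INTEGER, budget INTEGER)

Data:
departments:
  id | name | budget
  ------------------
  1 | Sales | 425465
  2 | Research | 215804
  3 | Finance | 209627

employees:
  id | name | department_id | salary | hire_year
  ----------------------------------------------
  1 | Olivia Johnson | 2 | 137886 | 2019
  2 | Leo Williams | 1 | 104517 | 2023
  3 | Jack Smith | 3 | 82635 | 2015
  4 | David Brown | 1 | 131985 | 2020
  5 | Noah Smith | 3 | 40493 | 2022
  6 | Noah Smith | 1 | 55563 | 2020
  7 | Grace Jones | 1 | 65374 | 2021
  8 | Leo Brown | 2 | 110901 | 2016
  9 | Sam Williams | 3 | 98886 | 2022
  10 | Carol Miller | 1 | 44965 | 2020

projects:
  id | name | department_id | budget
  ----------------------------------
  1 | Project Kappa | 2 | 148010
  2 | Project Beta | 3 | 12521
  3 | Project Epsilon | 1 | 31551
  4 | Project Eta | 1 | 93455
SELECT name, department_id FROM employees WHERE department_id IN (SELECT id FROM departments WHERE budget > 322296)

Execution result:
name | department_id
Leo Williams | 1
David Brown | 1
Noah Smith | 1
Grace Jones | 1
Carol Miller | 1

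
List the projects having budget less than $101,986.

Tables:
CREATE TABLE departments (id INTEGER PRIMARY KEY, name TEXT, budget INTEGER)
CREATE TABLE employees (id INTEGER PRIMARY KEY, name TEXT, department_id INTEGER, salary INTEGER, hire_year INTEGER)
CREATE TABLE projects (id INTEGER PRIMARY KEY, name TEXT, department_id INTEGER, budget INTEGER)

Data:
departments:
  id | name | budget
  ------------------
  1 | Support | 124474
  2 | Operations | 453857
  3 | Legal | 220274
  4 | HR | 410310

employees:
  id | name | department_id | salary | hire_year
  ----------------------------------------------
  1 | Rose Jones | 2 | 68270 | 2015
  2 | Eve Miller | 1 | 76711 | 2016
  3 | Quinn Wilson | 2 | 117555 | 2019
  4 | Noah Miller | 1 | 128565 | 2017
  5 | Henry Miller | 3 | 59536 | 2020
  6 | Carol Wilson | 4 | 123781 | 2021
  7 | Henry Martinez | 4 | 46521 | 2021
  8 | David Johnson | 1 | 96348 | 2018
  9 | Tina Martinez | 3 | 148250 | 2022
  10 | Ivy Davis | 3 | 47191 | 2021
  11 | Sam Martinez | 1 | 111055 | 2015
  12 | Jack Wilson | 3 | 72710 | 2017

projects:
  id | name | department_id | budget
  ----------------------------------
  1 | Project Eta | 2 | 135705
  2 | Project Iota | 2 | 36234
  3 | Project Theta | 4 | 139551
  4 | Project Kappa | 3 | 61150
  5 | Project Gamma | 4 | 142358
SELECT name, budget FROM projects WHERE budget < 101986

Execution result:
name | budget
Project Iota | 36234
Project Kappa | 61150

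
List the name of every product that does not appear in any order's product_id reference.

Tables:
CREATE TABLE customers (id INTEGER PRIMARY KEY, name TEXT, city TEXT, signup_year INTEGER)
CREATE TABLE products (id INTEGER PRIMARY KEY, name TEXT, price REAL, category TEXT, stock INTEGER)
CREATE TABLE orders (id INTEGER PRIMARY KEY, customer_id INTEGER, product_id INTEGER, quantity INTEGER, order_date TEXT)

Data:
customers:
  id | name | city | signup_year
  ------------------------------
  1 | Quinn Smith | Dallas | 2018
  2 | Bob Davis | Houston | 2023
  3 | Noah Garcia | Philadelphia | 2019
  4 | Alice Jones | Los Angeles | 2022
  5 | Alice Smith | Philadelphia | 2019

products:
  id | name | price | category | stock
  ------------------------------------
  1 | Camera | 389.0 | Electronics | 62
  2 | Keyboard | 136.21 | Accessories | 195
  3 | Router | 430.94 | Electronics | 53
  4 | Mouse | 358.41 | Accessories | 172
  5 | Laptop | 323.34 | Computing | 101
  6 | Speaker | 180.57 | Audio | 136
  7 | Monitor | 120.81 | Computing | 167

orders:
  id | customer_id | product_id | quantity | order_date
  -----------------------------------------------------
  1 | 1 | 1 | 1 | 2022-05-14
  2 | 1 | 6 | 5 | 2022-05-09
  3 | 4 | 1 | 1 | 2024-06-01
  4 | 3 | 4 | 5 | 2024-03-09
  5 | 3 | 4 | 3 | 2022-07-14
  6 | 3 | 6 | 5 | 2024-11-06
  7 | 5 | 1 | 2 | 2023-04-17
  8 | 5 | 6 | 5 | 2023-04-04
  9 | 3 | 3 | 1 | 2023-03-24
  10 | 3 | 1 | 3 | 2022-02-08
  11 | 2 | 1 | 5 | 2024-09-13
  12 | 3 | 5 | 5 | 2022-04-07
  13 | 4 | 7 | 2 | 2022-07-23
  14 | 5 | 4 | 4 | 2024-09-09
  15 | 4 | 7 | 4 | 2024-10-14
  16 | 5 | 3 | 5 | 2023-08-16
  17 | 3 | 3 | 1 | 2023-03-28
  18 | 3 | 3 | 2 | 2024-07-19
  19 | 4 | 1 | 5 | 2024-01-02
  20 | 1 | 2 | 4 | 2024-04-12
SELECT p.name FROM products p LEFT JOIN orders c ON c.product_id = p.id WHERE c.id IS NULL

Execution result:
(no rows)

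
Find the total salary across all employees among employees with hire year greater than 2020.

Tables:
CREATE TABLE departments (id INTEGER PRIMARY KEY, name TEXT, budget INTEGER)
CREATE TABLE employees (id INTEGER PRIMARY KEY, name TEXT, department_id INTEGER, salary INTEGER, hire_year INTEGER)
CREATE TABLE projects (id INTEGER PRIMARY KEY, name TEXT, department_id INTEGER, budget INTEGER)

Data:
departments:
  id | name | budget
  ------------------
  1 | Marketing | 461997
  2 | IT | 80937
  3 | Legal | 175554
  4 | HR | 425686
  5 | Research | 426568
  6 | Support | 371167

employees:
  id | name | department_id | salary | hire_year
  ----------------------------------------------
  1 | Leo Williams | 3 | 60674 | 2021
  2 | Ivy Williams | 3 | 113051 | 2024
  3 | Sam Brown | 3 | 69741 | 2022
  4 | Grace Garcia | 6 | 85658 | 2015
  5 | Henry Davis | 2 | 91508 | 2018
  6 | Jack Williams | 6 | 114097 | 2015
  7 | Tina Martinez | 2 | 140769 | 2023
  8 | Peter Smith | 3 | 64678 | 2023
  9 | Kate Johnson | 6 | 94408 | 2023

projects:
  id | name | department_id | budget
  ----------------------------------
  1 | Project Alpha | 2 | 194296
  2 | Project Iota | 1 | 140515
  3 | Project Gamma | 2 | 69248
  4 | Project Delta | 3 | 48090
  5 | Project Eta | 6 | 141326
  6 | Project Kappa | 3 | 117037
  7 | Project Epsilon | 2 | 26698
SELECT SUM(salary) FROM employees WHERE hire_year > 2020

Execution result:
543321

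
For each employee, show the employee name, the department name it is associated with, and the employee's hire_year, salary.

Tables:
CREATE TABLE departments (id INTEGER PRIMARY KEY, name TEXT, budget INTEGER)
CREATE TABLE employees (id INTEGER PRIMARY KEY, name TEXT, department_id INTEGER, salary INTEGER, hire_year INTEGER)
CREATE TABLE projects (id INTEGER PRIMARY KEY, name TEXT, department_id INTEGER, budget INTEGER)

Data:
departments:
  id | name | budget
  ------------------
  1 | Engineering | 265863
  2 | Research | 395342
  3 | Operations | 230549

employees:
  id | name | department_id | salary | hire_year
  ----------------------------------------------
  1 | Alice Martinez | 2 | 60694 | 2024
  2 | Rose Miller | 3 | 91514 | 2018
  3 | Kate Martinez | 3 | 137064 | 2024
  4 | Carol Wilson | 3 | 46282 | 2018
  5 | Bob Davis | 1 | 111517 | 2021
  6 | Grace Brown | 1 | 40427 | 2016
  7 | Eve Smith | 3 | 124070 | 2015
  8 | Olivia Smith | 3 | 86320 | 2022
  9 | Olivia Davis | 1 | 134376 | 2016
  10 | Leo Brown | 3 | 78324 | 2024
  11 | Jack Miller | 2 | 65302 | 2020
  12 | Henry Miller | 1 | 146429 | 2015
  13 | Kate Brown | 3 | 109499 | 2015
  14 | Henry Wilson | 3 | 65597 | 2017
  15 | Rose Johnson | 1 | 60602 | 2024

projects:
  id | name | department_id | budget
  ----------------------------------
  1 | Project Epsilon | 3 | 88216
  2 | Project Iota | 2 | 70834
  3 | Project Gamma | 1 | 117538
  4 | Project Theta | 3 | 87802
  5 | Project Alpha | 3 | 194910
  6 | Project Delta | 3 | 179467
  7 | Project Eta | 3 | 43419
SELECT c.name, p.name AS department, c.hire_year, c.salary FROM employees c JOIN departments p ON c.department_id = p.id

Execution result:
name | department | hire_year | salary
Alice Martinez | Research | 2024 | 60694
Rose Miller | Operations | 2018 | 91514
Kate Martinez | Operations | 2024 | 137064
Carol Wilson | Operations | 2018 | 46282
Bob Davis | Engineering | 2021 | 111517
Grace Brown | Engineering | 2016 | 40427
Eve Smith | Operations | 2015 | 124070
Olivia Smith | Operations | 2022 | 86320
Olivia Davis | Engineering | 2016 | 134376
Leo Brown | Operations | 2024 | 78324
Jack Miller | Research | 2020 | 65302
Henry Miller | Engineering | 2015 | 146429
Kate Brown | Operations | 2015 | 109499
Henry Wilson | Operations | 2017 | 65597
Rose Johnson | Engineering | 2024 | 60602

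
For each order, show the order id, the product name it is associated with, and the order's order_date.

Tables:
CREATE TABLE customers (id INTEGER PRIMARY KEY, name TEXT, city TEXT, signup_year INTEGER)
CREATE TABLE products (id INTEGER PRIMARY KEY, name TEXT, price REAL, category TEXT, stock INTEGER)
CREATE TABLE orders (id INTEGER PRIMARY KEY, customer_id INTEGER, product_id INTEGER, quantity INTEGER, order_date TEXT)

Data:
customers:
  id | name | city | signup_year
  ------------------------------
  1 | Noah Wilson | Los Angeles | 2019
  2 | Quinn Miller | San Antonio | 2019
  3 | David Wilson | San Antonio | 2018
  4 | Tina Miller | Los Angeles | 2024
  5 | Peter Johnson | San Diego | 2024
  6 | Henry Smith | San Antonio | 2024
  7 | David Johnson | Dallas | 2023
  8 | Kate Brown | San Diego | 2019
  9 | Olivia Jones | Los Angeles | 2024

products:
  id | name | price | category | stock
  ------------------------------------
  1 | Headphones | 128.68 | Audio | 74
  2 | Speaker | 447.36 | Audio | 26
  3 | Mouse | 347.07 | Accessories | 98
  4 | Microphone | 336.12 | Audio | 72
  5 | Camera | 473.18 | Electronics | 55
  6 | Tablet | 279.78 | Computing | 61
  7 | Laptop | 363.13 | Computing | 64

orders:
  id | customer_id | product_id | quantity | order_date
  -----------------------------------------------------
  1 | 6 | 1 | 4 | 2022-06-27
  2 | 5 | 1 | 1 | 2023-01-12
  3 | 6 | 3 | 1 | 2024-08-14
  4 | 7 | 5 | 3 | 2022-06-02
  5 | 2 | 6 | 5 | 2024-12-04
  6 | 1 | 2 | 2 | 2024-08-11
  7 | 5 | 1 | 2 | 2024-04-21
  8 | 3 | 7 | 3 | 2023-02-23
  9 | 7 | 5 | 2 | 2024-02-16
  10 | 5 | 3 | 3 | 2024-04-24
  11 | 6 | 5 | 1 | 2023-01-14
SELECT c.id, p.name AS product, c.order_date FROM orders c JOIN products p ON c.product_id = p.id

Execution result:
id | product | order_date
1 | Headphones | 2022-06-27
2 | Headphones | 2023-01-12
3 | Mouse | 2024-08-14
4 | Camera | 2022-06-02
5 | Tablet | 2024-12-04
6 | Speaker | 2024-08-11
7 | Headphones | 2024-04-21
8 | Laptop | 2023-02-23
9 | Camera | 2024-02-16
10 | Mouse | 2024-04-24
11 | Camera | 2023-01-14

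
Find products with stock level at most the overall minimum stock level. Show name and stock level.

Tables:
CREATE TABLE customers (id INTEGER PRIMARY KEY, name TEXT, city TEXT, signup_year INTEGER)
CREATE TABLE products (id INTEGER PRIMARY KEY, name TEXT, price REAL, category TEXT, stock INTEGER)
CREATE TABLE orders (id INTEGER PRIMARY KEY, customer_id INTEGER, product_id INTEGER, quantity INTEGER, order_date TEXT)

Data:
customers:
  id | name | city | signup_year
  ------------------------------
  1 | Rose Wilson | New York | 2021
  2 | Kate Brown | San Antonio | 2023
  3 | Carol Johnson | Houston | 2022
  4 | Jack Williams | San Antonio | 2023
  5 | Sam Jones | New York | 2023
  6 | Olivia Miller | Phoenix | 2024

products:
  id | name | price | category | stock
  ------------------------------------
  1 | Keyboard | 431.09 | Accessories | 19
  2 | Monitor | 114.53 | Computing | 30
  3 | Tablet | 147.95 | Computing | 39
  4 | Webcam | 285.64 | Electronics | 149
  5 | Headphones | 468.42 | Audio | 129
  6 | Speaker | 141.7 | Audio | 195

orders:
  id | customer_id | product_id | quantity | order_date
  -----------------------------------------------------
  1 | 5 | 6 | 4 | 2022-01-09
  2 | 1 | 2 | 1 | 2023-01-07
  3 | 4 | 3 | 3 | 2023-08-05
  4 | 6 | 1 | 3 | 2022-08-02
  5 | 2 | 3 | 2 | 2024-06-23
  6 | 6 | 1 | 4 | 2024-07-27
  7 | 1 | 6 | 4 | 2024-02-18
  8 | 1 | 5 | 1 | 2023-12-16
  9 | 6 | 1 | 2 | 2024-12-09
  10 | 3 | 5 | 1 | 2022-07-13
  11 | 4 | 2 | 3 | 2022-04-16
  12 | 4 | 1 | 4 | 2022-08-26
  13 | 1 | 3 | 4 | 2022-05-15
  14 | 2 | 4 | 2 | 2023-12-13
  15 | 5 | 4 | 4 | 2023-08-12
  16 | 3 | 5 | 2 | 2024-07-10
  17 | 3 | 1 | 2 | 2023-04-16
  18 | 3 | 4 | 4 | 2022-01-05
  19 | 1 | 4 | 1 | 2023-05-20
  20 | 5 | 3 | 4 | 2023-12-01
SELECT name, stock FROM products WHERE stock <= (SELECT MIN(stock) FROM products)

Execution result:
name | stock
Keyboard | 19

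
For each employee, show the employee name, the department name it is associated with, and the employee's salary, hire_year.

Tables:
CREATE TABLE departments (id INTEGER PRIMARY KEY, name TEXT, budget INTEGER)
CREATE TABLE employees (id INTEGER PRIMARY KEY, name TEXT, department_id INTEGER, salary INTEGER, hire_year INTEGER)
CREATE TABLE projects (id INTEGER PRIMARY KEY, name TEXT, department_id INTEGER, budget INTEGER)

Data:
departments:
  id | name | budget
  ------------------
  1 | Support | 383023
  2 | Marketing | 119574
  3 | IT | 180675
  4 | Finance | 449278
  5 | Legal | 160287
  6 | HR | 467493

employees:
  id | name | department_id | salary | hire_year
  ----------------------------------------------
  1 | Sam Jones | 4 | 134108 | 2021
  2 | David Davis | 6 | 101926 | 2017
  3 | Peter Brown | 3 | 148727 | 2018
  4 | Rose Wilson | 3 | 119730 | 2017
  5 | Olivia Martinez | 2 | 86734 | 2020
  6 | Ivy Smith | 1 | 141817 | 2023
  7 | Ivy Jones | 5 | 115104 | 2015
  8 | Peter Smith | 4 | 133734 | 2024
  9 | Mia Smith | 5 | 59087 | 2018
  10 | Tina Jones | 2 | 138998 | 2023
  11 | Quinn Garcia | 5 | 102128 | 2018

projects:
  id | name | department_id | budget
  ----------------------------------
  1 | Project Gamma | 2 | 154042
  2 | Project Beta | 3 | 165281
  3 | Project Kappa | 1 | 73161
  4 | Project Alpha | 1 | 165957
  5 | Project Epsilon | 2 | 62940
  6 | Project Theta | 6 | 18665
SELECT c.name, p.name AS department, c.salary, c.hire_year FROM employees c JOIN departments p ON c.department_id = p.id

Execution result:
name | department | salary | hire_year
Sam Jones | Finance | 134108 | 2021
David Davis | HR | 101926 | 2017
Peter Brown | IT | 148727 | 2018
Rose Wilson | IT | 119730 | 2017
Olivia Martinez | Marketing | 86734 | 2020
Ivy Smith | Support | 141817 | 2023
Ivy Jones | Legal | 115104 | 2015
Peter Smith | Finance | 133734 | 2024
Mia Smith | Legal | 59087 | 2018
Tina Jones | Marketing | 138998 | 2023
Quinn Garcia | Legal | 102128 | 2018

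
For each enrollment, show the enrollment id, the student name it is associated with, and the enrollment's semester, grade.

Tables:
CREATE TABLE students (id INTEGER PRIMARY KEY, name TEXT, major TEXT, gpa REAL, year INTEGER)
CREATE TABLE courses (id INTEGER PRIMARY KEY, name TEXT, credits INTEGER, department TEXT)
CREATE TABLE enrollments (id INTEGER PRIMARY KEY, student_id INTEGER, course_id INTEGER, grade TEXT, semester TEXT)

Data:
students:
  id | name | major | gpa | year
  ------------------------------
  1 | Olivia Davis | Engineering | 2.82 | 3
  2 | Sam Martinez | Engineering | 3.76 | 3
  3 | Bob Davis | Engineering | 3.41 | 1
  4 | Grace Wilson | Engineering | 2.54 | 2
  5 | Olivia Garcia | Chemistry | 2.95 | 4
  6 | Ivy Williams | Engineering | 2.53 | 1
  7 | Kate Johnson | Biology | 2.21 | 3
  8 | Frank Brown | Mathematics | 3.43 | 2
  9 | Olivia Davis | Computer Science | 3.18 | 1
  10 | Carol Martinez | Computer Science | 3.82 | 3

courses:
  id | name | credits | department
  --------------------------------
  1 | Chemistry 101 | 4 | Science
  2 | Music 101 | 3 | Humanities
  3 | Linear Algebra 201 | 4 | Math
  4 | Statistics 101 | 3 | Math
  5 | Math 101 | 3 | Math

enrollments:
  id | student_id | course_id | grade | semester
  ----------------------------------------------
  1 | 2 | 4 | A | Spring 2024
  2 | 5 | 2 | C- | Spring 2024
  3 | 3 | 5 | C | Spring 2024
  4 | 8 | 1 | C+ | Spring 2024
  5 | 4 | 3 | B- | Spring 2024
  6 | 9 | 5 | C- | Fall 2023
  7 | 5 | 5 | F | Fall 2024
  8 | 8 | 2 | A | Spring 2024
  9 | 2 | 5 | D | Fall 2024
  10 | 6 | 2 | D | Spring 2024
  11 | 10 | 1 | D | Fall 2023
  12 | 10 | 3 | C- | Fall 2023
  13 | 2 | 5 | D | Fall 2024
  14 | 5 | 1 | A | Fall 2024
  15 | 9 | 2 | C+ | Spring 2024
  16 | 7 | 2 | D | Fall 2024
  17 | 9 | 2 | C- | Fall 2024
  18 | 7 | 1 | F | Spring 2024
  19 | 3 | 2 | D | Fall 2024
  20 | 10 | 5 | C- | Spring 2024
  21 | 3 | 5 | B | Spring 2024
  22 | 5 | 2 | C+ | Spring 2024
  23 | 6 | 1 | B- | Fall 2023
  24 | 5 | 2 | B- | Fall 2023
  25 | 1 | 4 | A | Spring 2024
SELECT c.id, p.name AS student, c.semester, c.grade FROM enrollments c JOIN students p ON c.student_id = p.id

Execution result:
id | student | semester | grade
1 | Sam Martinez | Spring 2024 | A
2 | Olivia Garcia | Spring 2024 | C-
3 | Bob Davis | Spring 2024 | C
4 | Frank Brown | Spring 2024 | C+
5 | Grace Wilson | Spring 2024 | B-
6 | Olivia Davis | Fall 2023 | C-
7 | Olivia Garcia | Fall 2024 | F
8 | Frank Brown | Spring 2024 | A
9 | Sam Martinez | Fall 2024 | D
10 | Ivy Williams | Spring 2024 | D
11 | Carol Martinez | Fall 2023 | D
12 | Carol Martinez | Fall 2023 | C-
13 | Sam Martinez | Fall 2024 | D
14 | Olivia Garcia | Fall 2024 | A
15 | Olivia Davis | Spring 2024 | C+
16 | Kate Johnson | Fall 2024 | D
17 | Olivia Davis | Fall 2024 | C-
18 | Kate Johnson | Spring 2024 | F
19 | Bob Davis | Fall 2024 | D
20 | Carol Martinez | Spring 2024 | C-
21 | Bob Davis | Spring 2024 | B
22 | Olivia Garcia | Spring 2024 | C+
23 | Ivy Williams | Fall 2023 | B-
24 | Olivia Garcia | Fall 2023 | B-
25 | Olivia Davis | Spring 2024 | A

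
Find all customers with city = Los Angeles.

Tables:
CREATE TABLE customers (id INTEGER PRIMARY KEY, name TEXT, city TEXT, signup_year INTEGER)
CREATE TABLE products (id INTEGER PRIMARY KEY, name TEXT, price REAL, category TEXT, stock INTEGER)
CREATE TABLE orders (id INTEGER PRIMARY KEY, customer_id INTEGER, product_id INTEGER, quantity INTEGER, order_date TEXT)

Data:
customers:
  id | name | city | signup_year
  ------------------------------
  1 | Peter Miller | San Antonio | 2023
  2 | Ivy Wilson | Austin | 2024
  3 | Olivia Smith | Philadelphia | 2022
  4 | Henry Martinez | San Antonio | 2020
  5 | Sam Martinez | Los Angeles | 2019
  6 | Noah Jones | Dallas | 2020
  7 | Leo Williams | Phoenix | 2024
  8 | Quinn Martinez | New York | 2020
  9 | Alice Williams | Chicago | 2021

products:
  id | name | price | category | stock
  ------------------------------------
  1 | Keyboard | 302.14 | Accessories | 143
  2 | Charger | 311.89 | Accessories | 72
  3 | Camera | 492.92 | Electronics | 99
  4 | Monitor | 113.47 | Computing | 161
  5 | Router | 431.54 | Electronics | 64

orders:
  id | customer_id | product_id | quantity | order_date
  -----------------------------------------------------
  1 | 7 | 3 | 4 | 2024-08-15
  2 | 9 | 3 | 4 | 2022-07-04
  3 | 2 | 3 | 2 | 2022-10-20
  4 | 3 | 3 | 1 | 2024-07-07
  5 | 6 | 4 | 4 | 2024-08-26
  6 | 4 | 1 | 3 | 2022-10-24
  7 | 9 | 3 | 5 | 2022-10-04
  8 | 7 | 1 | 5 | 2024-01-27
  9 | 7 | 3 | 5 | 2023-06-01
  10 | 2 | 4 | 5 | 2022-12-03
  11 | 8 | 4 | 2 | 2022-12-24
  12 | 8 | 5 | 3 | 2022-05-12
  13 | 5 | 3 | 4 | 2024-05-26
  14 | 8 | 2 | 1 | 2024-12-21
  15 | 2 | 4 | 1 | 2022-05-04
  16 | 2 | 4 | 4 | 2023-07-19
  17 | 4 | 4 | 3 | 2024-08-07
SELECT name, city FROM customers WHERE city = 'Los Angeles'

Execution result:
name | city
Sam Martinez | Los Angeles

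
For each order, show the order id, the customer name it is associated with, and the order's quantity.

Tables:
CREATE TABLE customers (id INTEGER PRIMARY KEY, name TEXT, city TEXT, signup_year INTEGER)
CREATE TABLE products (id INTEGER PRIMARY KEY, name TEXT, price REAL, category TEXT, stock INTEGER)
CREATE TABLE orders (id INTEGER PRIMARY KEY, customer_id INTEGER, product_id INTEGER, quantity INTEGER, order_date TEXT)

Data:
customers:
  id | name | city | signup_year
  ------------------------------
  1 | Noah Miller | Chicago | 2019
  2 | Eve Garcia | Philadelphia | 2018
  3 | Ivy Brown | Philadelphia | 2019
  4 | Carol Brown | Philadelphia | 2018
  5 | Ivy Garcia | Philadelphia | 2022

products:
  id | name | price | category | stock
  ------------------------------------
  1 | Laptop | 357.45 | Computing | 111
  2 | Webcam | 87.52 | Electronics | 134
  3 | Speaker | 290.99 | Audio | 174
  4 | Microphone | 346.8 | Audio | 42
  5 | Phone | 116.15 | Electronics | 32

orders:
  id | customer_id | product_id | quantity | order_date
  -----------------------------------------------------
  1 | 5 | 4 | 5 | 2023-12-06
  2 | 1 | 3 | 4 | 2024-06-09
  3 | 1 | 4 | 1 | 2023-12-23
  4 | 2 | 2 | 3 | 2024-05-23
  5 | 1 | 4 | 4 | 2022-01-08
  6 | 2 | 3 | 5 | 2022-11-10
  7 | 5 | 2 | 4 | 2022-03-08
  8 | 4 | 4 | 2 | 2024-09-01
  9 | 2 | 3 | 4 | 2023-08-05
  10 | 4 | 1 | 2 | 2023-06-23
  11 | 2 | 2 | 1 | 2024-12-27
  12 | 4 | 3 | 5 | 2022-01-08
SELECT c.id, p.name AS customer, c.quantity FROM orders c JOIN customers p ON c.customer_id = p.id

Execution result:
id | customer | quantity
1 | Ivy Garcia | 5
2 | Noah Miller | 4
3 | Noah Miller | 1
4 | Eve Garcia | 3
5 | Noah Miller | 4
6 | Eve Garcia | 5
7 | Ivy Garcia | 4
8 | Carol Brown | 2
9 | Eve Garcia | 4
10 | Carol Brown | 2
11 | Eve Garcia | 1
12 | Carol Brown | 5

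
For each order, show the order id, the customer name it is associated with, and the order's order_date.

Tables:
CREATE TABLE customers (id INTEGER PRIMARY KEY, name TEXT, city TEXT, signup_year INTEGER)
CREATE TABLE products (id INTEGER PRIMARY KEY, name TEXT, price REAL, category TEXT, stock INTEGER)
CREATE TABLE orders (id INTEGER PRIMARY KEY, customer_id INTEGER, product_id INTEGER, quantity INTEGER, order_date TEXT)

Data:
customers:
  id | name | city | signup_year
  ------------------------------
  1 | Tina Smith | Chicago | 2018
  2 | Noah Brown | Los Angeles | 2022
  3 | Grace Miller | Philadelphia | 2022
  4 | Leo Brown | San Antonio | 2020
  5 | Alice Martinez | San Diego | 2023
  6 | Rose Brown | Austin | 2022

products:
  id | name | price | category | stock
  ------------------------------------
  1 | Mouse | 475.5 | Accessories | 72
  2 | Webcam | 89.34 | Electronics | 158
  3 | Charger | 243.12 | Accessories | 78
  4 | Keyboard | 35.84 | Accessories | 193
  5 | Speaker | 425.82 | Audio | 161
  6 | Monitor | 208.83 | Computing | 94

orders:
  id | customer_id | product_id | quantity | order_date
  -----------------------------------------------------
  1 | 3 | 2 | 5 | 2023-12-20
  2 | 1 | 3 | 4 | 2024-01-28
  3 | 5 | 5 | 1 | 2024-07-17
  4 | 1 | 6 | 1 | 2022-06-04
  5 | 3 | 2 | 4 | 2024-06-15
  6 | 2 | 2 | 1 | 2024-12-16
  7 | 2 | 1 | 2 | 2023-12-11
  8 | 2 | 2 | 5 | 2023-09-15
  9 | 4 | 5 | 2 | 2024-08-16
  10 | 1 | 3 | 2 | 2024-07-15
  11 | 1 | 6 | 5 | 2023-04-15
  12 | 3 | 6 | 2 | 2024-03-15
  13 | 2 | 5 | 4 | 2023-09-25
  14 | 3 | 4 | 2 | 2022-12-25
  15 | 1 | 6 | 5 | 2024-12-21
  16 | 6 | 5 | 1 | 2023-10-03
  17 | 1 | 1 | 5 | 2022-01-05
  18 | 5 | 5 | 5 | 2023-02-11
SELECT c.id, p.name AS customer, c.order_date FROM orders c JOIN customers p ON c.customer_id = p.id

Execution result:
id | customer | order_date
1 | Grace Miller | 2023-12-20
2 | Tina Smith | 2024-01-28
3 | Alice Martinez | 2024-07-17
4 | Tina Smith | 2022-06-04
5 | Grace Miller | 2024-06-15
6 | Noah Brown | 2024-12-16
7 | Noah Brown | 2023-12-11
8 | Noah Brown | 2023-09-15
9 | Leo Brown | 2024-08-16
10 | Tina Smith | 2024-07-15
11 | Tina Smith | 2023-04-15
12 | Grace Miller | 2024-03-15
13 | Noah Brown | 2023-09-25
14 | Grace Miller | 2022-12-25
15 | Tina Smith | 2024-12-21
16 | Rose Brown | 2023-10-03
17 | Tina Smith | 2022-01-05
18 | Alice Martinez | 2023-02-11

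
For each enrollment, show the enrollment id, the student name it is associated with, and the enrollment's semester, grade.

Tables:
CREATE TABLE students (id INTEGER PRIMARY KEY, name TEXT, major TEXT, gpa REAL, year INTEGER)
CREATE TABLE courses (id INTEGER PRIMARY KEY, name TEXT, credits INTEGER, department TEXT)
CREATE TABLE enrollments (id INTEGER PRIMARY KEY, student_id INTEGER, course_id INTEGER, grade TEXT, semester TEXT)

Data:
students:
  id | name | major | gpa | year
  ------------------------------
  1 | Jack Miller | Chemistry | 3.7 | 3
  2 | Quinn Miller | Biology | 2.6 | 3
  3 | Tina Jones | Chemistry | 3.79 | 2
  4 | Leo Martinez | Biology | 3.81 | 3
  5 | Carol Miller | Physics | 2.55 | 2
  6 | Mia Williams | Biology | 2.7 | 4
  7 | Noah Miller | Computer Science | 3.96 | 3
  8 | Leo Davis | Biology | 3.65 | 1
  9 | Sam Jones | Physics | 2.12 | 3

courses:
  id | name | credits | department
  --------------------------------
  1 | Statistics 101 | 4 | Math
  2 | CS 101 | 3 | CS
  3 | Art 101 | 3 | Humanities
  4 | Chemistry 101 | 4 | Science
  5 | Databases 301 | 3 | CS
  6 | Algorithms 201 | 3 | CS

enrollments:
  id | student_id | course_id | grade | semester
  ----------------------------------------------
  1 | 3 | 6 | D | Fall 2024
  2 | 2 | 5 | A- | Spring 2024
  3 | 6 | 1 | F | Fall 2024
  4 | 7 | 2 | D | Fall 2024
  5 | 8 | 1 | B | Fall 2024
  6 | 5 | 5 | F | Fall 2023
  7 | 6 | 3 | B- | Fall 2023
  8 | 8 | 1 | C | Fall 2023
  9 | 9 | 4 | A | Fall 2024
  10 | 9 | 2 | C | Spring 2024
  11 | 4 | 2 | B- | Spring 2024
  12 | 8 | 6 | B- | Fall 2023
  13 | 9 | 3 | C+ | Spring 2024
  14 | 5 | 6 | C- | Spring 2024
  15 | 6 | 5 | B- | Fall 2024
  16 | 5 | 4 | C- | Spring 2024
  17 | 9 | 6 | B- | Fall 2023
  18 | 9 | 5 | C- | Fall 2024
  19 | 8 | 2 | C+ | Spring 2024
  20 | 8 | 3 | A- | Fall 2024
SELECT c.id, p.name AS student, c.semester, c.grade FROM enrollments c JOIN students p ON c.student_id = p.id

Execution result:
id | student | semester | grade
1 | Tina Jones | Fall 2024 | D
2 | Quinn Miller | Spring 2024 | A-
3 | Mia Williams | Fall 2024 | F
4 | Noah Miller | Fall 2024 | D
5 | Leo Davis | Fall 2024 | B
6 | Carol Miller | Fall 2023 | F
7 | Mia Williams | Fall 2023 | B-
8 | Leo Davis | Fall 2023 | C
9 | Sam Jones | Fall 2024 | A
10 | Sam Jones | Spring 2024 | C
11 | Leo Martinez | Spring 2024 | B-
12 | Leo Davis | Fall 2023 | B-
13 | Sam Jones | Spring 2024 | C+
14 | Carol Miller | Spring 2024 | C-
15 | Mia Williams | Fall 2024 | B-
16 | Carol Miller | Spring 2024 | C-
17 | Sam Jones | Fall 2023 | B-
18 | Sam Jones | Fall 2024 | C-
19 | Leo Davis | Spring 2024 | C+
20 | Leo Davis | Fall 2024 | A-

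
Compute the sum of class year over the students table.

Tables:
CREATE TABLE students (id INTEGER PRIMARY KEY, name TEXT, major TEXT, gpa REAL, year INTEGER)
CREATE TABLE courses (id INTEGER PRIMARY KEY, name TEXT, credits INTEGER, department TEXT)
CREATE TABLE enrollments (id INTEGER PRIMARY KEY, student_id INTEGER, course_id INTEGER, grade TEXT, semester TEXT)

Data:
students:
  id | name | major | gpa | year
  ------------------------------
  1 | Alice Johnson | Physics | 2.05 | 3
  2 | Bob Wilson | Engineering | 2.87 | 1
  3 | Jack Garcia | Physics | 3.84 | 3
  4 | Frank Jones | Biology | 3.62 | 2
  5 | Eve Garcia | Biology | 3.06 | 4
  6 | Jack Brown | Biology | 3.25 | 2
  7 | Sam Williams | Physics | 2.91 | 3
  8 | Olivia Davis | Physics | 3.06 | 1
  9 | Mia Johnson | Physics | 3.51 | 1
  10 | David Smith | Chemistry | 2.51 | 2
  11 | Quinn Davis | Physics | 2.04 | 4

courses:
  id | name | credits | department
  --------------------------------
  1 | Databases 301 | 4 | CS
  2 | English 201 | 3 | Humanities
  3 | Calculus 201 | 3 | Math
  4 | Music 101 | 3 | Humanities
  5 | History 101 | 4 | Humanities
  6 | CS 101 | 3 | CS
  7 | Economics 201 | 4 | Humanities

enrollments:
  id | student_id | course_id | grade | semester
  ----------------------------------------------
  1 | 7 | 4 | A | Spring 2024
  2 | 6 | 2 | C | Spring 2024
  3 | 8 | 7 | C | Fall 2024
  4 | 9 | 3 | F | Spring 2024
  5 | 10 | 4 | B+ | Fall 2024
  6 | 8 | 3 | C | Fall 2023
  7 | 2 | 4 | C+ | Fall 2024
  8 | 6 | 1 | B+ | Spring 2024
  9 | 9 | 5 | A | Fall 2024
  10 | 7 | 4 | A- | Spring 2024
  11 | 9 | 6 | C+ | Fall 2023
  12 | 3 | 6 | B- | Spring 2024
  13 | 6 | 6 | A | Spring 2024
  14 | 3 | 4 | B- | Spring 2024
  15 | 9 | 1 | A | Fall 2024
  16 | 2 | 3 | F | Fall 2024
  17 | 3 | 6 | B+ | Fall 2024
SELECT SUM(year) FROM students

Execution result:
26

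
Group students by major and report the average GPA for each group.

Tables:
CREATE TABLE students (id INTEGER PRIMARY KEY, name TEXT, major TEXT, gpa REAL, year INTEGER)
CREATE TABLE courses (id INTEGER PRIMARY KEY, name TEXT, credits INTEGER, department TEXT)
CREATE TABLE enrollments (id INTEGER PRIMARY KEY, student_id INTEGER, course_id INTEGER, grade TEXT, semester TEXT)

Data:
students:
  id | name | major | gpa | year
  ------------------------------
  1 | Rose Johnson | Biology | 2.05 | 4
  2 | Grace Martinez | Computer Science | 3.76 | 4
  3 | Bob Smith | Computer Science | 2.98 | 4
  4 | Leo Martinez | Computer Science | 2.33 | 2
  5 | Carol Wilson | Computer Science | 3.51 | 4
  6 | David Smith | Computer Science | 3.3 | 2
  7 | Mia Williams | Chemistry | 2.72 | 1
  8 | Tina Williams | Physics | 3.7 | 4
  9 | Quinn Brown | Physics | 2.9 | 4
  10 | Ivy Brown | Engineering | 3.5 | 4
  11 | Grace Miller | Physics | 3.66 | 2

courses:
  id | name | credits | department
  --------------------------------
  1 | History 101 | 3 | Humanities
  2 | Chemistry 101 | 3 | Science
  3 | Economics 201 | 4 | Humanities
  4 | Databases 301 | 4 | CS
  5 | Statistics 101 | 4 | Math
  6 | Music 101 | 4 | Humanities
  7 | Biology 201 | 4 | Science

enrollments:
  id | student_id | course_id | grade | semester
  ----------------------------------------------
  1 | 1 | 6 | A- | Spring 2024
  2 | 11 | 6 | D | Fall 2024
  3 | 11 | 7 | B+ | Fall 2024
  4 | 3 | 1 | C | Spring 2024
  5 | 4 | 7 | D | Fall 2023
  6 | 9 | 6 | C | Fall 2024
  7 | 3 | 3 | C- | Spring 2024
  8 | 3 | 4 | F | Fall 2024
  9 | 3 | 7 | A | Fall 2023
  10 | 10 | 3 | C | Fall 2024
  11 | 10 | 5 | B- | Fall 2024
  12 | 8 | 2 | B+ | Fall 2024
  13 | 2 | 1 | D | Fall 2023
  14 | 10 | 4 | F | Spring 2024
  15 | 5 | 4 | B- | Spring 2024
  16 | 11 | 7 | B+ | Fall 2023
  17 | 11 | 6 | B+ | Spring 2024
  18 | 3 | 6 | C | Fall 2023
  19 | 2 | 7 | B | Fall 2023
SELECT major, AVG(gpa) AS avg_gpa FROM students GROUP BY major

Execution result:
major | avg_gpa
Biology | 2.05
Chemistry | 2.72
Computer Science | 3.18
Engineering | 3.50
Physics | 3.42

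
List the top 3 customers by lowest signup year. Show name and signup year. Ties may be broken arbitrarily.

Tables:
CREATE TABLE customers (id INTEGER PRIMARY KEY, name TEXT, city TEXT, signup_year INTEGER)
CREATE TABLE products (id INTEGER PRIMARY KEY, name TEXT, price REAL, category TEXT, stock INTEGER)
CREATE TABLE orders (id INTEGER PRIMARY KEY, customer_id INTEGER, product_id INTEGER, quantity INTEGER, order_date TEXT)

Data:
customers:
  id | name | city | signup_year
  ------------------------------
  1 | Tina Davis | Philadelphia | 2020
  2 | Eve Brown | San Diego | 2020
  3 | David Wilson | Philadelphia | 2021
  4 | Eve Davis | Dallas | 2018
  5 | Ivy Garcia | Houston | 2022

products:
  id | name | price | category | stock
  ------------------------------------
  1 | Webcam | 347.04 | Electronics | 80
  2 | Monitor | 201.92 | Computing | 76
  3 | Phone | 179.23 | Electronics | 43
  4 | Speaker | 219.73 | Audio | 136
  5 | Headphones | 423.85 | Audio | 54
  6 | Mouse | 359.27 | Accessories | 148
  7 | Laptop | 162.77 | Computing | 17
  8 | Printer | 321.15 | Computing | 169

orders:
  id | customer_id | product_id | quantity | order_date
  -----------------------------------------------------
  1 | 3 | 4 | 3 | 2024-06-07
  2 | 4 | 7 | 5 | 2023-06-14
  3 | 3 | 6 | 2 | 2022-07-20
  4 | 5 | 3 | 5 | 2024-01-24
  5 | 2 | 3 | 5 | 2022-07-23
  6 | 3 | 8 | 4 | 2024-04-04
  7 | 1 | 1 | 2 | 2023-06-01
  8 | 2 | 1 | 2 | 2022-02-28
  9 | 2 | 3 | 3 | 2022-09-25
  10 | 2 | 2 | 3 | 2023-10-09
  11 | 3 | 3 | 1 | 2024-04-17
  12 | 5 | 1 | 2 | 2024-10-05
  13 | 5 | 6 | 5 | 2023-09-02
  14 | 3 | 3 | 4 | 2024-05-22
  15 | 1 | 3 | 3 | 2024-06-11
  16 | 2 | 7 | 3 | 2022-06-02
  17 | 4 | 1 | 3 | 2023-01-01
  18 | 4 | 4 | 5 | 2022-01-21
SELECT name, signup_year FROM customers ORDER BY signup_year ASC LIMIT 3

Execution result:
name | signup_year
Eve Davis | 2018
Tina Davis | 2020
Eve Brown | 2020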